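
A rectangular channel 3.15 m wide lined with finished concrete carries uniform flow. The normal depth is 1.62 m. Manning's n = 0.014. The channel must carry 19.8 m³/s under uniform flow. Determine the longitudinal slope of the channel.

Flow area A = b·y = 3.15 × 1.62 = 5.103 m². Wetted perimeter P = b + 2y = 3.15 + 2×1.62 = 6.39 m.
Hydraulic radius R = A/P = 5.103/6.39 = 0.7986 m.
From Manning's equation, S = [nQ / (1 A R^(2/3))]² = [0.014 × 19.8 / (1 × 5.103 × 0.7986^(2/3))]² = 0.00398.

S = 0.00398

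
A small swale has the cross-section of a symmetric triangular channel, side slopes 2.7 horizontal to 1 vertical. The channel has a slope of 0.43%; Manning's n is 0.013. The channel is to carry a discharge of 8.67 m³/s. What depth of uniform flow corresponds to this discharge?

y_n = 1.02 m

Manning's equation rearranged: A R^(2/3) = nQ / (1·√S) = 0.013 × 8.67 / (√0.0043) = 1.719.
At y = 1.15 m: A R^(2/3) = 2.366 — high.
At y = 0.729 m: A R^(2/3) = 0.7015 — low.
At y = 1.02 m: A R^(2/3) = 1.718 — close enough.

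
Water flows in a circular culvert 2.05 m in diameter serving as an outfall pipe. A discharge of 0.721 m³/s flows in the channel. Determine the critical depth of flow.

At critical depth, Q² T / (g A³) = 1, i.e. A³/T = Q²/g = 0.721²/9.81 = 0.05299.
At y = 0.325 m: A³/T = 0.02542 — low.
At y = 0.471 m: A³/T = 0.1089 — high.
At y = 0.392 m: A³/T = 0.05307 — ≈ 0.05299.

y_c = 0.392 m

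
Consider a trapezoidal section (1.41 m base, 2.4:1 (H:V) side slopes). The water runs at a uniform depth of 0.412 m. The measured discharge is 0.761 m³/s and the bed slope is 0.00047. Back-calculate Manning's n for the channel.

n = 0.012

With bottom width b = 1.41 m and side slope z = 2.4: A = (b + zy)y = (1.41 + 2.4×0.412)×0.412 = 0.9883 m²; P = b + 2y√(1+z²) = 1.41 + 2×0.412×2.6 = 3.552 m.
Hydraulic radius R = A/P = 0.9883/3.552 = 0.2782 m.
Rearranging Manning's equation: n = (1/Q) A R^(2/3) S^(1/2) = (1/0.761) × 0.9883 × 0.2782^(2/3) × √0.00047 = 0.012.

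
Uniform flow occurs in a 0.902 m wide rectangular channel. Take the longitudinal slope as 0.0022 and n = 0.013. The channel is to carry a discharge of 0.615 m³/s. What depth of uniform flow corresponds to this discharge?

y_n = 0.495 m

Manning's equation rearranged: A R^(2/3) = nQ / (1·√S) = 0.013 × 0.615 / (√0.0022) = 0.1705.
Trying y = 0.422 m: A R^(2/3) = 0.1379 — short.
Trying y = 0.6 m: A R^(2/3) = 0.219 — over.
Trying y = 0.495 m: A R^(2/3) = 0.1705 — ≈ 0.1705.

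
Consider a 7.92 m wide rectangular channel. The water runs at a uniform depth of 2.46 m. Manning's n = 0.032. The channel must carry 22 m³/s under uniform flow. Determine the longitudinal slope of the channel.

S = 0.000749

Flow area A = b·y = 7.92 × 2.46 = 19.48 m². Wetted perimeter P = b + 2y = 7.92 + 2×2.46 = 12.84 m.
Hydraulic radius R = A/P = 19.48/12.84 = 1.517 m.
From Manning's equation, S = [nQ / (1 A R^(2/3))]² = [0.032 × 22 / (1 × 19.48 × 1.517^(2/3))]² = 0.000749.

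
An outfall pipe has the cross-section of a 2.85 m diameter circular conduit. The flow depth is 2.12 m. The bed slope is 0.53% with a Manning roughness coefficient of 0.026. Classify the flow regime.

For a circular section of diameter D = 2.85 m at depth y = 2.12 m, the central angle is θ = 2 arccos(1 − 2y/D) = 4.161 rad. Then A = (D²/8)(θ − sin θ) = 5.089 m² and P = Dθ/2 = 5.929 m.
Hydraulic radius R = A/P = 5.089/5.929 = 0.8583 m.
V = (1/n) R^(2/3) √S = (1/0.026) × 0.8583^(2/3) × √0.0053 = 2.529 m/s. Hydraulic depth D_h = A/T = 5.089/2.488 = 2.045 m.
Froude number Fr = V/√(g·D_h) = 2.529/√(9.81×2.045) = 0.565, which is less than 1, so the flow is subcritical.

subcritical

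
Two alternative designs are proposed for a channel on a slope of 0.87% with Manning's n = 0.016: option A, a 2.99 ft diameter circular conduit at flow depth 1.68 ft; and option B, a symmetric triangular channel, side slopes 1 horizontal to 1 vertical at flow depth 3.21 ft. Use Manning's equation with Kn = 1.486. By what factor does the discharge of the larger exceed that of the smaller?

3.2

Channel A: For a circular section of diameter D = 2.99 ft at depth y = 1.68 ft, the central angle is θ = 2 arccos(1 − 2y/D) = 3.39 rad. Then A = (D²/8)(θ − sin θ) = 4.063 ft² and P = Dθ/2 = 5.068 ft. Hydraulic radius R = A/P = 4.063/5.068 = 0.8017 ft. Q_A = (1.486/0.016)·4.063·0.8017^(2/3)·√0.0087 = 30.37 ft³/s.
Channel B: For a triangular section with side slope z = 1: A = zy² = 1×3.21² = 10.3 ft²; P = 2y√(1+z²) = 2×3.21×1.414 = 9.079 ft. Hydraulic radius R = A/P = 10.3/9.079 = 1.135 ft. Q_B = (1.486/0.016)·10.3·1.135^(2/3)·√0.0087 = 97.12 ft³/s.
The larger discharge is 97.12 ft³/s and the smaller is 30.37 ft³/s; the ratio is 3.2.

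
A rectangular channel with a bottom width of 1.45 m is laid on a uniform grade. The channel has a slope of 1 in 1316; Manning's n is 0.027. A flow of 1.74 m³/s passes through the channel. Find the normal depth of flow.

Manning's equation rearranged: A R^(2/3) = nQ / (1·√S) = 0.027 × 1.74 / (√0.0007599) = 1.704.
Try y = 2.19 m: A R^(2/3) = 2.118 — over.
Try y = 1.38 m: A R^(2/3) = 1.219 — short.
Try y = 1.82 m: A R^(2/3) = 1.703 — close enough.

y_n = 1.82 m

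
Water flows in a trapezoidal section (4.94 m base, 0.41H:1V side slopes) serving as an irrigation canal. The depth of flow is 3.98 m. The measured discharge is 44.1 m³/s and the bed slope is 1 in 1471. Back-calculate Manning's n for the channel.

n = 0.024

With bottom width b = 4.94 m and side slope z = 0.41: A = (b + zy)y = (4.94 + 0.41×3.98)×3.98 = 26.16 m²; P = b + 2y√(1+z²) = 4.94 + 2×3.98×1.081 = 13.54 m.
Hydraulic radius R = A/P = 26.16/13.54 = 1.931 m.
Rearranging Manning's equation: n = (1/Q) A R^(2/3) S^(1/2) = (1/44.1) × 26.16 × 1.931^(2/3) × √0.0006798 = 0.024.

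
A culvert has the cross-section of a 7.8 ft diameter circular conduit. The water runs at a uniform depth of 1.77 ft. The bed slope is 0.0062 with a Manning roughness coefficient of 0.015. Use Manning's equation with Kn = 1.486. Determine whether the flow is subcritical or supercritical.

For a circular section of diameter D = 7.8 ft at depth y = 1.77 ft, the central angle is θ = 2 arccos(1 − 2y/D) = 1.986 rad. Then A = (D²/8)(θ − sin θ) = 8.145 ft² and P = Dθ/2 = 7.746 ft.
Hydraulic radius R = A/P = 8.145/7.746 = 1.052 ft.
V = (1.486/n) R^(2/3) √S = (1.486/0.015) × 1.052^(2/3) × √0.0062 = 8.067 ft/s. Hydraulic depth D_h = A/T = 8.145/6.534 = 1.247 ft.
Froude number Fr = V/√(g·D_h) = 8.067/√(32.2×1.247) = 1.27, which is greater than 1, so the flow is supercritical.

supercritical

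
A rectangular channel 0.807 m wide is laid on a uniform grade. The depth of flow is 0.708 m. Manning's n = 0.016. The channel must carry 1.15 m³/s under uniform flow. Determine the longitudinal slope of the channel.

Flow area A = b·y = 0.807 × 0.708 = 0.5714 m². Wetted perimeter P = b + 2y = 0.807 + 2×0.708 = 2.223 m.
Hydraulic radius R = A/P = 0.5714/2.223 = 0.257 m.
From Manning's equation, S = [nQ / (1 A R^(2/3))]² = [0.016 × 1.15 / (1 × 0.5714 × 0.257^(2/3))]² = 0.00635.

S = 0.00635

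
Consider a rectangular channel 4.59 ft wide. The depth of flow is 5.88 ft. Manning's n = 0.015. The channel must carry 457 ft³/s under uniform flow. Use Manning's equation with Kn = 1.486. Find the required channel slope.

S = 0.015

Flow area A = b·y = 4.59 × 5.88 = 26.99 ft². Wetted perimeter P = b + 2y = 4.59 + 2×5.88 = 16.35 ft.
Hydraulic radius R = A/P = 26.99/16.35 = 1.651 ft.
From Manning's equation, S = [nQ / (1.486 A R^(2/3))]² = [0.015 × 457 / (1.486 × 26.99 × 1.651^(2/3))]² = 0.015.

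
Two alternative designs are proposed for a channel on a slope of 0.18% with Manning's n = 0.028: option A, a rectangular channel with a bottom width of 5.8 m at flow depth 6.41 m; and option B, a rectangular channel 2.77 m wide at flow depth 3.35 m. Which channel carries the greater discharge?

Channel A: Flow area A = b·y = 5.8 × 6.41 = 37.18 m². Wetted perimeter P = b + 2y = 5.8 + 2×6.41 = 18.62 m. Hydraulic radius R = A/P = 37.18/18.62 = 1.997 m. Q_A = (1/0.028)·37.18·1.997^(2/3)·√0.0018 = 89.32 m³/s.
Channel B: Flow area A = b·y = 2.77 × 3.35 = 9.28 m². Wetted perimeter P = b + 2y = 2.77 + 2×3.35 = 9.47 m. Hydraulic radius R = A/P = 9.28/9.47 = 0.9799 m. Q_B = (1/0.028)·9.28·0.9799^(2/3)·√0.0018 = 13.87 m³/s.
Q_A = 89.32 m³/s vs Q_B = 13.87 m³/s, so channel A carries more.

channel A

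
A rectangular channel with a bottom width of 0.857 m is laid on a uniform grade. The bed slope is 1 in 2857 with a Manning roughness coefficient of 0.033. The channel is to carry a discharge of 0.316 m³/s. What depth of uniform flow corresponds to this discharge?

y_n = 1.37 m

Manning's equation rearranged: A R^(2/3) = nQ / (1·√S) = 0.033 × 0.316 / (√0.00035) = 0.5574.
At y = 1.18 m: A R^(2/3) = 0.4675 — low.
At y = 1.54 m: A R^(2/3) = 0.6369 — high.
At y = 1.37 m: A R^(2/3) = 0.5566 — matches.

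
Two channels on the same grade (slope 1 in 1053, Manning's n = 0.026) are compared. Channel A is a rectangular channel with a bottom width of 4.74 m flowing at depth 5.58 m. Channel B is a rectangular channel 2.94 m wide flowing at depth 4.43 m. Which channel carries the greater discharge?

Channel A: Flow area A = b·y = 4.74 × 5.58 = 26.45 m². Wetted perimeter P = b + 2y = 4.74 + 2×5.58 = 15.9 m. Hydraulic radius R = A/P = 26.45/15.9 = 1.663 m. Q_A = (1/0.026)·26.45·1.663^(2/3)·√0.0009497 = 44.01 m³/s.
Channel B: Flow area A = b·y = 2.94 × 4.43 = 13.02 m². Wetted perimeter P = b + 2y = 2.94 + 2×4.43 = 11.8 m. Hydraulic radius R = A/P = 13.02/11.8 = 1.104 m. Q_B = (1/0.026)·13.02·1.104^(2/3)·√0.0009497 = 16.49 m³/s.
Q_A = 44.01 m³/s vs Q_B = 16.49 m³/s, so channel A carries more.

channel A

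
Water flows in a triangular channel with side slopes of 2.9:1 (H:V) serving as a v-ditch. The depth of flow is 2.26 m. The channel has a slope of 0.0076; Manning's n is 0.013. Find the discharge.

For a triangular section with side slope z = 2.9: A = zy² = 2.9×2.26² = 14.81 m²; P = 2y√(1+z²) = 2×2.26×3.068 = 13.87 m.
Hydraulic radius R = A/P = 14.81/13.87 = 1.068 m.
Manning's equation: Q = (1/n) A R^(2/3) S^(1/2) = (1/0.013) × 14.81 × 1.068^(2/3) × 0.0076^(1/2) = 104 m³/s.

Q = 104 m³/s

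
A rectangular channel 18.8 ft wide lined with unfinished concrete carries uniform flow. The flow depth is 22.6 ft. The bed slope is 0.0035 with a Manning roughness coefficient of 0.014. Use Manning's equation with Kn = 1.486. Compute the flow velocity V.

V = 22.2 ft/s

Flow area A = b·y = 18.8 × 22.6 = 424.9 ft². Wetted perimeter P = b + 2y = 18.8 + 2×22.6 = 64 ft.
Hydraulic radius R = A/P = 424.9/64 = 6.639 ft.
From Manning's equation, V = (1.486/n) R^(2/3) S^(1/2) = (1.486/0.014) × 6.639^(2/3) × 0.0035^(1/2) = 22.2 ft/s.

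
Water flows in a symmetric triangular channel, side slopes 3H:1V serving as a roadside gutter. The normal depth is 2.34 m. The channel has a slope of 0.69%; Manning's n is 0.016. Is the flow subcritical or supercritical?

supercritical

For a triangular section with side slope z = 3: A = zy² = 3×2.34² = 16.43 m²; P = 2y√(1+z²) = 2×2.34×3.162 = 14.8 m.
Hydraulic radius R = A/P = 16.43/14.8 = 1.11 m.
V = (1/n) R^(2/3) √S = (1/0.016) × 1.11^(2/3) × √0.0069 = 5.566 m/s. Hydraulic depth D_h = A/T = 16.43/14.04 = 1.17 m.
Froude number Fr = V/√(g·D_h) = 5.566/√(9.81×1.17) = 1.64, which is greater than 1, so the flow is supercritical.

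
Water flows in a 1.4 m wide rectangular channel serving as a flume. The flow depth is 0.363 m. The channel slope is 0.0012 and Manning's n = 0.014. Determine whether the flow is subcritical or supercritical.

Flow area A = b·y = 1.4 × 0.363 = 0.5082 m². Wetted perimeter P = b + 2y = 1.4 + 2×0.363 = 2.126 m.
Hydraulic radius R = A/P = 0.5082/2.126 = 0.239 m.
V = (1/n) R^(2/3) √S = (1/0.014) × 0.239^(2/3) × √0.0012 = 0.953 m/s. Hydraulic depth D_h = A/T = 0.5082/1.4 = 0.363 m.
Froude number Fr = V/√(g·D_h) = 0.953/√(9.81×0.363) = 0.505, which is less than 1, so the flow is subcritical.

subcritical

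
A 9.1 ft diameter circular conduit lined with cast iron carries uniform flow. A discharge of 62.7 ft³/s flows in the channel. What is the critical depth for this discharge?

y_c = 1.87 ft

At critical depth, Q² T / (g A³) = 1, i.e. A³/T = Q²/g = 62.7²/32.2 = 122.1.
At y = 1.57 ft: A³/T = 61.09 — short.
At y = 2.31 ft: A³/T = 276.8 — over.
At y = 1.87 ft: A³/T = 121.3 — close enough.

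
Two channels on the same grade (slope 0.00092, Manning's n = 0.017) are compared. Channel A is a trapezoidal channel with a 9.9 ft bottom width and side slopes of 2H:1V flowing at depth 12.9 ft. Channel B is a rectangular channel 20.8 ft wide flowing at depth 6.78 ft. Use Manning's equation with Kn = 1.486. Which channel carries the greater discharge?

channel A

Channel A: With bottom width b = 9.9 ft and side slope z = 2: A = (b + zy)y = (9.9 + 2×12.9)×12.9 = 460.5 ft²; P = b + 2y√(1+z²) = 9.9 + 2×12.9×2.236 = 67.59 ft. Hydraulic radius R = A/P = 460.5/67.59 = 6.814 ft. Q_A = (1.486/0.017)·460.5·6.814^(2/3)·√0.00092 = 4388 ft³/s.
Channel B: Flow area A = b·y = 20.8 × 6.78 = 141 ft². Wetted perimeter P = b + 2y = 20.8 + 2×6.78 = 34.36 ft. Hydraulic radius R = A/P = 141/34.36 = 4.104 ft. Q_B = (1.486/0.017)·141·4.104^(2/3)·√0.00092 = 958.5 ft³/s.
Q_A = 4388 ft³/s vs Q_B = 958.5 ft³/s, so channel A carries more.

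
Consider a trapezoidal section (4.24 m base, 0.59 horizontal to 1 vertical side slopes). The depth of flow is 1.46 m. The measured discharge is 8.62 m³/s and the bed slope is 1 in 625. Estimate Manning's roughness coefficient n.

With bottom width b = 4.24 m and side slope z = 0.59: A = (b + zy)y = (4.24 + 0.59×1.46)×1.46 = 7.448 m²; P = b + 2y√(1+z²) = 4.24 + 2×1.46×1.161 = 7.63 m.
Hydraulic radius R = A/P = 7.448/7.63 = 0.9761 m.
Rearranging Manning's equation: n = (1/Q) A R^(2/3) S^(1/2) = (1/8.62) × 7.448 × 0.9761^(2/3) × √0.0016 = 0.034.

n = 0.034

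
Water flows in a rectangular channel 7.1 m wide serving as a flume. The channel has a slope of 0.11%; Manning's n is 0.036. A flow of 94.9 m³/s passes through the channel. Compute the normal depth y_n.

Manning's equation rearranged: A R^(2/3) = nQ / (1·√S) = 0.036 × 94.9 / (√0.0011) = 103.
At y = 6.87 m: A R^(2/3) = 85.99 — low.
At y = 8.88 m: A R^(2/3) = 117.3 — high.
At y = 7.97 m: A R^(2/3) = 103 — matches.

y_n = 7.97 m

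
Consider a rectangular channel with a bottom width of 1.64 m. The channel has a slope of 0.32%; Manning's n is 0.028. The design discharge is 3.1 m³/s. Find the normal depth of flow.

Manning's equation rearranged: A R^(2/3) = nQ / (1·√S) = 0.028 × 3.1 / (√0.0032) = 1.534.
Try y = 1.21 m: A R^(2/3) = 1.231 — too small.
Try y = 1.44 m: A R^(2/3) = 1.532 — ≈ 1.534.

y_n = 1.44 m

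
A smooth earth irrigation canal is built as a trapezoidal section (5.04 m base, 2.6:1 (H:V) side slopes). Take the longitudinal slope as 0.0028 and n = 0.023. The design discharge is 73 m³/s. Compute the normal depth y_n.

y_n = 2.29 m

Manning's equation rearranged: A R^(2/3) = nQ / (1·√S) = 0.023 × 73 / (√0.0028) = 31.73.
Try y = 1.93 m: A R^(2/3) = 22.27 — low.
Try y = 2.67 m: A R^(2/3) = 43.88 — high.
Try y = 2.29 m: A R^(2/3) = 31.72 — ≈ 31.73.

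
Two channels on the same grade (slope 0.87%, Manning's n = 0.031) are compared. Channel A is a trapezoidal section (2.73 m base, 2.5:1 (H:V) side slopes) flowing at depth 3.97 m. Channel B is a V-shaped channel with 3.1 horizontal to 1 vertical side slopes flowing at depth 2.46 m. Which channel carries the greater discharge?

Channel A: With bottom width b = 2.73 m and side slope z = 2.5: A = (b + zy)y = (2.73 + 2.5×3.97)×3.97 = 50.24 m²; P = b + 2y√(1+z²) = 2.73 + 2×3.97×2.693 = 24.11 m. Hydraulic radius R = A/P = 50.24/24.11 = 2.084 m. Q_A = (1/0.031)·50.24·2.084^(2/3)·√0.0087 = 246.6 m³/s.
Channel B: For a triangular section with side slope z = 3.1: A = zy² = 3.1×2.46² = 18.76 m²; P = 2y√(1+z²) = 2×2.46×3.257 = 16.03 m. Hydraulic radius R = A/P = 18.76/16.03 = 1.171 m. Q_B = (1/0.031)·18.76·1.171^(2/3)·√0.0087 = 62.7 m³/s.
Q_A = 246.6 m³/s vs Q_B = 62.7 m³/s, so channel A carries more.

channel A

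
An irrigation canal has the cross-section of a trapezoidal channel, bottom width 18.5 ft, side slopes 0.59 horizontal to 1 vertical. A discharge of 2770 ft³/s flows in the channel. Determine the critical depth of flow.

y_c = 8.09 ft

At critical depth, Q² T / (g A³) = 1, i.e. A³/T = Q²/g = 2770²/32.2 = 238300.
Trying y = 6.26 ft: A³/T = 103600 — short.
Trying y = 9.91 ft: A³/T = 465200 — over.
Trying y = 8.09 ft: A³/T = 238000 — close enough.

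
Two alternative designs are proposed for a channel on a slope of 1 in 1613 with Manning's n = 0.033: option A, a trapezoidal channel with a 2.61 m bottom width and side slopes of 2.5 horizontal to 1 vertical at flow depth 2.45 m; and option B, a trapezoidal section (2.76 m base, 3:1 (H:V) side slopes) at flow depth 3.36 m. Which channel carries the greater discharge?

channel B

Channel A: With bottom width b = 2.61 m and side slope z = 2.5: A = (b + zy)y = (2.61 + 2.5×2.45)×2.45 = 21.4 m²; P = b + 2y√(1+z²) = 2.61 + 2×2.45×2.693 = 15.8 m. Hydraulic radius R = A/P = 21.4/15.8 = 1.354 m. Q_A = (1/0.033)·21.4·1.354^(2/3)·√0.00062 = 19.76 m³/s.
Channel B: With bottom width b = 2.76 m and side slope z = 3: A = (b + zy)y = (2.76 + 3×3.36)×3.36 = 43.14 m²; P = b + 2y√(1+z²) = 2.76 + 2×3.36×3.162 = 24.01 m. Hydraulic radius R = A/P = 43.14/24.01 = 1.797 m. Q_B = (1/0.033)·43.14·1.797^(2/3)·√0.00062 = 48.11 m³/s.
Q_A = 19.76 m³/s vs Q_B = 48.11 m³/s, so channel B carries more.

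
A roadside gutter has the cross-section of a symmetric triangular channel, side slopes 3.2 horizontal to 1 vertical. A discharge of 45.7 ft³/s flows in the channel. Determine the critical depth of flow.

At critical depth, Q² T / (g A³) = 1, i.e. A³/T = Q²/g = 45.7²/32.2 = 64.86.
Trying y = 1.98 ft: A³/T = 155.8 — over.
Trying y = 1.66 ft: A³/T = 64.54 — matches.

y_c = 1.66 ft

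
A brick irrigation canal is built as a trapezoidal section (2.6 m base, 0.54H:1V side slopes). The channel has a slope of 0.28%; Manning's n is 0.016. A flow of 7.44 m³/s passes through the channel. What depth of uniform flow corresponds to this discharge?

Manning's equation rearranged: A R^(2/3) = nQ / (1·√S) = 0.016 × 7.44 / (√0.0028) = 2.25.
Trying y = 1.2 m: A R^(2/3) = 3.165 — over.
Trying y = 0.976 m: A R^(2/3) = 2.251 — ≈ 2.25.

y_n = 0.976 m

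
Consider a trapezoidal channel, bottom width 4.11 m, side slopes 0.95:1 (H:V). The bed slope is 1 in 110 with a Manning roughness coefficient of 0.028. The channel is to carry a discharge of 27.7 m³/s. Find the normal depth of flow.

Manning's equation rearranged: A R^(2/3) = nQ / (1·√S) = 0.028 × 27.7 / (√0.009091) = 8.135.
At y = 1.09 m: A R^(2/3) = 4.785 — too small.
At y = 1.48 m: A R^(2/3) = 8.144 — matches.

y_n = 1.48 m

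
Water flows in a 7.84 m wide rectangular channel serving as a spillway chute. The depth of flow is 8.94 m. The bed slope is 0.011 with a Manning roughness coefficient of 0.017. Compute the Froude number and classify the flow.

supercritical

Flow area A = b·y = 7.84 × 8.94 = 70.09 m². Wetted perimeter P = b + 2y = 7.84 + 2×8.94 = 25.72 m.
Hydraulic radius R = A/P = 70.09/25.72 = 2.725 m.
V = (1/n) R^(2/3) √S = (1/0.017) × 2.725^(2/3) × √0.011 = 12.04 m/s. Hydraulic depth D_h = A/T = 70.09/7.84 = 8.94 m.
Froude number Fr = V/√(g·D_h) = 12.04/√(9.81×8.94) = 1.29, which is greater than 1, so the flow is supercritical.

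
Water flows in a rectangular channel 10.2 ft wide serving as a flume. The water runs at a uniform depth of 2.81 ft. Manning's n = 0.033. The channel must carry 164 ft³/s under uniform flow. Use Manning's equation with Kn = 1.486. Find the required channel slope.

S = 0.00731

Flow area A = b·y = 10.2 × 2.81 = 28.66 ft². Wetted perimeter P = b + 2y = 10.2 + 2×2.81 = 15.82 ft.
Hydraulic radius R = A/P = 28.66/15.82 = 1.812 ft.
From Manning's equation, S = [nQ / (1.486 A R^(2/3))]² = [0.033 × 164 / (1.486 × 28.66 × 1.812^(2/3))]² = 0.00731.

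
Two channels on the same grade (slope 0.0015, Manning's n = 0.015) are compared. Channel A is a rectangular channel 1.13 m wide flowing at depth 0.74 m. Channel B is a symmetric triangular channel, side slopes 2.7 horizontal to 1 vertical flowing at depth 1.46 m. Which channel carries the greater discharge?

Channel A: Flow area A = b·y = 1.13 × 0.74 = 0.8362 m². Wetted perimeter P = b + 2y = 1.13 + 2×0.74 = 2.61 m. Hydraulic radius R = A/P = 0.8362/2.61 = 0.3204 m. Q_A = (1/0.015)·0.8362·0.3204^(2/3)·√0.0015 = 1.011 m³/s.
Channel B: For a triangular section with side slope z = 2.7: A = zy² = 2.7×1.46² = 5.755 m²; P = 2y√(1+z²) = 2×1.46×2.879 = 8.407 m. Hydraulic radius R = A/P = 5.755/8.407 = 0.6846 m. Q_B = (1/0.015)·5.755·0.6846^(2/3)·√0.0015 = 11.54 m³/s.
Q_A = 1.011 m³/s vs Q_B = 11.54 m³/s, so channel B carries more.

channel B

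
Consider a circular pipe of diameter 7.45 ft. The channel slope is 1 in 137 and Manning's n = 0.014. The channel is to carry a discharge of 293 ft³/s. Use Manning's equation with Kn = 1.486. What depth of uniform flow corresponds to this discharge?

Manning's equation rearranged: A R^(2/3) = nQ / (1.486·√S) = 0.014 × 293 / (1.486 × √0.007299) = 32.31.
At y = 2.62 ft: A R^(2/3) = 17.51 — low.
At y = 4.42 ft: A R^(2/3) = 43.57 — high.
At y = 3.68 ft: A R^(2/3) = 32.32 — ≈ 32.31.

y_n = 3.68 ft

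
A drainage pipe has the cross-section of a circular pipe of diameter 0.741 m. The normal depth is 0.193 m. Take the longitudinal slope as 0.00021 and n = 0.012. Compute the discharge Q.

Q = 0.0251 m³/s

For a circular section of diameter D = 0.741 m at depth y = 0.193 m, the central angle is θ = 2 arccos(1 − 2y/D) = 2.142 rad. Then A = (D²/8)(θ − sin θ) = 0.08932 m² and P = Dθ/2 = 0.7937 m.
Hydraulic radius R = A/P = 0.08932/0.7937 = 0.1125 m.
Manning's equation: Q = (1/n) A R^(2/3) S^(1/2) = (1/0.012) × 0.08932 × 0.1125^(2/3) × 0.00021^(1/2) = 0.0251 m³/s.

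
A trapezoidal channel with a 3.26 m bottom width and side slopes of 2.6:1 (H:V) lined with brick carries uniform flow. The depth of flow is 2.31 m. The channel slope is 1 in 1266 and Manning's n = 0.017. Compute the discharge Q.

With bottom width b = 3.26 m and side slope z = 2.6: A = (b + zy)y = (3.26 + 2.6×2.31)×2.31 = 21.4 m²; P = b + 2y√(1+z²) = 3.26 + 2×2.31×2.786 = 16.13 m.
Hydraulic radius R = A/P = 21.4/16.13 = 1.327 m.
Manning's equation: Q = (1/n) A R^(2/3) S^(1/2) = (1/0.017) × 21.4 × 1.327^(2/3) × 0.0007899^(1/2) = 42.7 m³/s.

Q = 42.7 m³/s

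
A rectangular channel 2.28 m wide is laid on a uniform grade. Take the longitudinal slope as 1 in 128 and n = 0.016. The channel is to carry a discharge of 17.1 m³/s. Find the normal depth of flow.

Manning's equation rearranged: A R^(2/3) = nQ / (1·√S) = 0.016 × 17.1 / (√0.007812) = 3.095.
At y = 1.33 m: A R^(2/3) = 2.19 — low.
At y = 1.74 m: A R^(2/3) = 3.094 — close enough.

y_n = 1.74 m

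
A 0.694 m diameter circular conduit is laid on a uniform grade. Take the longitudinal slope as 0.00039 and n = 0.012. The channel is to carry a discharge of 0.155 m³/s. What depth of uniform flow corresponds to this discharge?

y_n = 0.47 m

Manning's equation rearranged: A R^(2/3) = nQ / (1·√S) = 0.012 × 0.155 / (√0.00039) = 0.09418.
Trying y = 0.405 m: A R^(2/3) = 0.07574 — low.
Trying y = 0.47 m: A R^(2/3) = 0.09426 — close enough.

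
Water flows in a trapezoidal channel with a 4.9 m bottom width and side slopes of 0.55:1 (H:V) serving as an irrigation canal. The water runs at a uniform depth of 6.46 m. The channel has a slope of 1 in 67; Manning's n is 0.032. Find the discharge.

With bottom width b = 4.9 m and side slope z = 0.55: A = (b + zy)y = (4.9 + 0.55×6.46)×6.46 = 54.61 m²; P = b + 2y√(1+z²) = 4.9 + 2×6.46×1.141 = 19.65 m.
Hydraulic radius R = A/P = 54.61/19.65 = 2.78 m.
Manning's equation: Q = (1/n) A R^(2/3) S^(1/2) = (1/0.032) × 54.61 × 2.78^(2/3) × 0.01493^(1/2) = 412 m³/s.

Q = 412 m³/s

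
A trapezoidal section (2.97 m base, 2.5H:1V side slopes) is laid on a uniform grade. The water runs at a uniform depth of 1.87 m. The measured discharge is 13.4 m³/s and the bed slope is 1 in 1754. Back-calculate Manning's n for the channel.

With bottom width b = 2.97 m and side slope z = 2.5: A = (b + zy)y = (2.97 + 2.5×1.87)×1.87 = 14.3 m²; P = b + 2y√(1+z²) = 2.97 + 2×1.87×2.693 = 13.04 m.
Hydraulic radius R = A/P = 14.3/13.04 = 1.096 m.
Rearranging Manning's equation: n = (1/Q) A R^(2/3) S^(1/2) = (1/13.4) × 14.3 × 1.096^(2/3) × √0.0005701 = 0.0271.

n = 0.0271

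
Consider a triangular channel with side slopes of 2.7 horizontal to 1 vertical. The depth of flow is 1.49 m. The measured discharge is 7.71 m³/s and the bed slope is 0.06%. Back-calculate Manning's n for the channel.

n = 0.015

For a triangular section with side slope z = 2.7: A = zy² = 2.7×1.49² = 5.994 m²; P = 2y√(1+z²) = 2×1.49×2.879 = 8.58 m.
Hydraulic radius R = A/P = 5.994/8.58 = 0.6986 m.
Rearranging Manning's equation: n = (1/Q) A R^(2/3) S^(1/2) = (1/7.71) × 5.994 × 0.6986^(2/3) × √0.0006 = 0.015.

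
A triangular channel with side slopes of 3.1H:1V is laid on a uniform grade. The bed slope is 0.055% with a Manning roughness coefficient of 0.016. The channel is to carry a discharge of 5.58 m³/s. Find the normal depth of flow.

y_n = 1.3 m

Manning's equation rearranged: A R^(2/3) = nQ / (1·√S) = 0.016 × 5.58 / (√0.00055) = 3.807.
Trying y = 1.62 m: A R^(2/3) = 6.84 — high.
Trying y = 1.3 m: A R^(2/3) = 3.804 — ≈ 3.807.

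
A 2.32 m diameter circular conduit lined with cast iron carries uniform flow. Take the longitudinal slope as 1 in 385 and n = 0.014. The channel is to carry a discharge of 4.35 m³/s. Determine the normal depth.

y_n = 1.03 m

Manning's equation rearranged: A R^(2/3) = nQ / (1·√S) = 0.014 × 4.35 / (√0.002597) = 1.195.
Trying y = 0.897 m: A R^(2/3) = 0.9308 — low.
Trying y = 1.16 m: A R^(2/3) = 1.47 — high.
Trying y = 1.03 m: A R^(2/3) = 1.196 — ≈ 1.195.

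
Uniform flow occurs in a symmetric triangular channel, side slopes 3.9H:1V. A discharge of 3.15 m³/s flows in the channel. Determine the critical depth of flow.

y_c = 0.668 m

At critical depth, Q² T / (g A³) = 1, i.e. A³/T = Q²/g = 3.15²/9.81 = 1.011.
Try y = 0.539 m: A³/T = 0.346 — low.
Try y = 0.766 m: A³/T = 2.006 — high.
Try y = 0.668 m: A³/T = 1.012 — ≈ 1.011.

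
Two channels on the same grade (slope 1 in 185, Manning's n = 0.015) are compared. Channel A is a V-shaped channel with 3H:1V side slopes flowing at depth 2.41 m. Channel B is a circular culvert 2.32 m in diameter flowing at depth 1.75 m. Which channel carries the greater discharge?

channel A

Channel A: For a triangular section with side slope z = 3: A = zy² = 3×2.41² = 17.42 m²; P = 2y√(1+z²) = 2×2.41×3.162 = 15.24 m. Hydraulic radius R = A/P = 17.42/15.24 = 1.143 m. Q_A = (1/0.015)·17.42·1.143^(2/3)·√0.005405 = 93.37 m³/s.
Channel B: For a circular section of diameter D = 2.32 m at depth y = 1.75 m, the central angle is θ = 2 arccos(1 − 2y/D) = 4.209 rad. Then A = (D²/8)(θ − sin θ) = 3.421 m² and P = Dθ/2 = 4.882 m. Hydraulic radius R = A/P = 3.421/4.882 = 0.7007 m. Q_B = (1/0.015)·3.421·0.7007^(2/3)·√0.005405 = 13.23 m³/s.
Q_A = 93.37 m³/s vs Q_B = 13.23 m³/s, so channel A carries more.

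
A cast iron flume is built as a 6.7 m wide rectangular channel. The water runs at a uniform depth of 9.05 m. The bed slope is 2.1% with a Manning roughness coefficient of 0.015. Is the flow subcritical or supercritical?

Flow area A = b·y = 6.7 × 9.05 = 60.64 m². Wetted perimeter P = b + 2y = 6.7 + 2×9.05 = 24.8 m.
Hydraulic radius R = A/P = 60.64/24.8 = 2.445 m.
V = (1/n) R^(2/3) √S = (1/0.015) × 2.445^(2/3) × √0.021 = 17.53 m/s. Hydraulic depth D_h = A/T = 60.64/6.7 = 9.05 m.
Froude number Fr = V/√(g·D_h) = 17.53/√(9.81×9.05) = 1.86, which is greater than 1, so the flow is supercritical.

supercritical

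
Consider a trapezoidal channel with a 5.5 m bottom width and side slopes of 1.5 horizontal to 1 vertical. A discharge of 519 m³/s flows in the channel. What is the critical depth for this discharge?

At critical depth, Q² T / (g A³) = 1, i.e. A³/T = Q²/g = 519²/9.81 = 27460.
At y = 7.61 m: A³/T = 75290 — high.
At y = 5.97 m: A³/T = 27450 — ≈ 27460.

y_c = 5.97 m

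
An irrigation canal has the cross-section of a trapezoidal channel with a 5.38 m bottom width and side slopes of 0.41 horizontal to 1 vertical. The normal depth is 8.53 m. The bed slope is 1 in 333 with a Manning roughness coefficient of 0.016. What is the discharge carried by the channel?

With bottom width b = 5.38 m and side slope z = 0.41: A = (b + zy)y = (5.38 + 0.41×8.53)×8.53 = 75.72 m²; P = b + 2y√(1+z²) = 5.38 + 2×8.53×1.081 = 23.82 m.
Hydraulic radius R = A/P = 75.72/23.82 = 3.179 m.
Manning's equation: Q = (1/n) A R^(2/3) S^(1/2) = (1/0.016) × 75.72 × 3.179^(2/3) × 0.003003^(1/2) = 561 m³/s.

Q = 561 m³/s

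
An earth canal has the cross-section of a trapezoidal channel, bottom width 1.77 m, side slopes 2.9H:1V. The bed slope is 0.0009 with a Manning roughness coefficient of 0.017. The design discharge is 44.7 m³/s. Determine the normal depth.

Manning's equation rearranged: A R^(2/3) = nQ / (1·√S) = 0.017 × 44.7 / (√0.0009) = 25.33.
At y = 2.8 m: A R^(2/3) = 35.66 — too large.
At y = 2.08 m: A R^(2/3) = 17.47 — too small.
At y = 2.43 m: A R^(2/3) = 25.32 — matches.

y_n = 2.43 m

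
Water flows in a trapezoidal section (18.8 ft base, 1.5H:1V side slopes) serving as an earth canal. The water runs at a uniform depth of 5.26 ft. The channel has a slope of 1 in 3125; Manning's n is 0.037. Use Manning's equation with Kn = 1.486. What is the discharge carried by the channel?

Q = 242 ft³/s

With bottom width b = 18.8 ft and side slope z = 1.5: A = (b + zy)y = (18.8 + 1.5×5.26)×5.26 = 140.4 ft²; P = b + 2y√(1+z²) = 18.8 + 2×5.26×1.803 = 37.77 ft.
Hydraulic radius R = A/P = 140.4/37.77 = 3.717 ft.
Manning's equation: Q = (1.486/n) A R^(2/3) S^(1/2) = (1.486/0.037) × 140.4 × 3.717^(2/3) × 0.00032^(1/2) = 242 ft³/s.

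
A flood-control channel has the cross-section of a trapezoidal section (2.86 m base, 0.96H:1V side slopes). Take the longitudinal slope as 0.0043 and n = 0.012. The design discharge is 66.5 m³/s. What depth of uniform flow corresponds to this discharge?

Manning's equation rearranged: A R^(2/3) = nQ / (1·√S) = 0.012 × 66.5 / (√0.0043) = 12.17.
At y = 2.44 m: A R^(2/3) = 15.27 — over.
At y = 1.9 m: A R^(2/3) = 9.455 — short.
At y = 2.17 m: A R^(2/3) = 12.17 — close enough.

y_n = 2.17 m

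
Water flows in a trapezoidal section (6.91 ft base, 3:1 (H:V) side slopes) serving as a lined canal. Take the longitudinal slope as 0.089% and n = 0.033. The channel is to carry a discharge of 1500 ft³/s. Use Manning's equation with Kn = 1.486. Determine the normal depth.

y_n = 10 ft

Manning's equation rearranged: A R^(2/3) = nQ / (1.486·√S) = 0.033 × 1500 / (1.486 × √0.00089) = 1117.
Try y = 7.53 ft: A R^(2/3) = 566.6 — short.
Try y = 10 ft: A R^(2/3) = 1117 — matches.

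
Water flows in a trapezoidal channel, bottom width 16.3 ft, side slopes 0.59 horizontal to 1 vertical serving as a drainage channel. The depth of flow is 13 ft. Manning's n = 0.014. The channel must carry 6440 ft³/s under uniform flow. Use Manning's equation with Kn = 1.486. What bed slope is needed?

With bottom width b = 16.3 ft and side slope z = 0.59: A = (b + zy)y = (16.3 + 0.59×13)×13 = 311.6 ft²; P = b + 2y√(1+z²) = 16.3 + 2×13×1.161 = 46.49 ft.
Hydraulic radius R = A/P = 311.6/46.49 = 6.703 ft.
From Manning's equation, S = [nQ / (1.486 A R^(2/3))]² = [0.014 × 6440 / (1.486 × 311.6 × 6.703^(2/3))]² = 0.003.

S = 0.003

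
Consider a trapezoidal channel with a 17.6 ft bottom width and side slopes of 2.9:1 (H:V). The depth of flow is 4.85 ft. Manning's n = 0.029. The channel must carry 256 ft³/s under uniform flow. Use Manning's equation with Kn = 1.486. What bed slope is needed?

S = 0.00022

With bottom width b = 17.6 ft and side slope z = 2.9: A = (b + zy)y = (17.6 + 2.9×4.85)×4.85 = 153.6 ft²; P = b + 2y√(1+z²) = 17.6 + 2×4.85×3.068 = 47.36 ft.
Hydraulic radius R = A/P = 153.6/47.36 = 3.243 ft.
From Manning's equation, S = [nQ / (1.486 A R^(2/3))]² = [0.029 × 256 / (1.486 × 153.6 × 3.243^(2/3))]² = 0.00022.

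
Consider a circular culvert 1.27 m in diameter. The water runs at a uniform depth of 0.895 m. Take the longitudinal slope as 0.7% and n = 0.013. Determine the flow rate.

Q = 3.2 m³/s

For a circular section of diameter D = 1.27 m at depth y = 0.895 m, the central angle is θ = 2 arccos(1 − 2y/D) = 3.985 rad. Then A = (D²/8)(θ − sin θ) = 0.9541 m² and P = Dθ/2 = 2.531 m.
Hydraulic radius R = A/P = 0.9541/2.531 = 0.377 m.
Manning's equation: Q = (1/n) A R^(2/3) S^(1/2) = (1/0.013) × 0.9541 × 0.377^(2/3) × 0.007^(1/2) = 3.2 m³/s.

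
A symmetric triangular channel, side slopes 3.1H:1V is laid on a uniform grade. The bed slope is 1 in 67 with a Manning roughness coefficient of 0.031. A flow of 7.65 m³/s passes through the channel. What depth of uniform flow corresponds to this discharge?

y_n = 1.01 m

Manning's equation rearranged: A R^(2/3) = nQ / (1·√S) = 0.031 × 7.65 / (√0.01493) = 1.941.
Try y = 1.13 m: A R^(2/3) = 2.618 — too large.
Try y = 0.689 m: A R^(2/3) = 0.6997 — too small.
Try y = 1.01 m: A R^(2/3) = 1.94 — matches.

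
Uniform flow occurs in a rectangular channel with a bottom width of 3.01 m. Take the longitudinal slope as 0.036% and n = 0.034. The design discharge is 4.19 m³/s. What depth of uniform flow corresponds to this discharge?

Manning's equation rearranged: A R^(2/3) = nQ / (1·√S) = 0.034 × 4.19 / (√0.00036) = 7.508.
Try y = 1.92 m: A R^(2/3) = 5.16 — short.
Try y = 3.18 m: A R^(2/3) = 9.709 — over.
Try y = 2.58 m: A R^(2/3) = 7.508 — ≈ 7.508.

y_n = 2.58 m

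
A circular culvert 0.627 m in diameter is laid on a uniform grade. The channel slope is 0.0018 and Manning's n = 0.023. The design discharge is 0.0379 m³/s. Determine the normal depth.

y_n = 0.204 m

Manning's equation rearranged: A R^(2/3) = nQ / (1·√S) = 0.023 × 0.0379 / (√0.0018) = 0.02055.
Trying y = 0.169 m: A R^(2/3) = 0.01426 — low.
Trying y = 0.253 m: A R^(2/3) = 0.03074 — high.
Trying y = 0.204 m: A R^(2/3) = 0.02055 — matches.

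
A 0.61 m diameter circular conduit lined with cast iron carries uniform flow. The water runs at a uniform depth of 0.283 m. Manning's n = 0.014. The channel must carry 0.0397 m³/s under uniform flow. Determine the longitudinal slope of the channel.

S = 0.00023

For a circular section of diameter D = 0.61 m at depth y = 0.283 m, the central angle is θ = 2 arccos(1 − 2y/D) = 2.997 rad. Then A = (D²/8)(θ − sin θ) = 0.1327 m² and P = Dθ/2 = 0.9141 m.
Hydraulic radius R = A/P = 0.1327/0.9141 = 0.1452 m.
From Manning's equation, S = [nQ / (1 A R^(2/3))]² = [0.014 × 0.0397 / (1 × 0.1327 × 0.1452^(2/3))]² = 0.00023.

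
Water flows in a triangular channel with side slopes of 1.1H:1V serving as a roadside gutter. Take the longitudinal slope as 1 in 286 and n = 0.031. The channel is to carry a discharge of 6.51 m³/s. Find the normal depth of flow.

Manning's equation rearranged: A R^(2/3) = nQ / (1·√S) = 0.031 × 6.51 / (√0.003497) = 3.413.
Trying y = 1.49 m: A R^(2/3) = 1.642 — low.
Trying y = 2.34 m: A R^(2/3) = 5.471 — high.
Trying y = 1.96 m: A R^(2/3) = 3.411 — ≈ 3.413.

y_n = 1.96 m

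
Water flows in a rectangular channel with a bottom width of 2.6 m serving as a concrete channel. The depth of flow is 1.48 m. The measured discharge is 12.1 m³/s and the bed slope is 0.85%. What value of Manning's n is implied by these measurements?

Flow area A = b·y = 2.6 × 1.48 = 3.848 m². Wetted perimeter P = b + 2y = 2.6 + 2×1.48 = 5.56 m.
Hydraulic radius R = A/P = 3.848/5.56 = 0.6921 m.
Rearranging Manning's equation: n = (1/Q) A R^(2/3) S^(1/2) = (1/12.1) × 3.848 × 0.6921^(2/3) × √0.0085 = 0.0229.

n = 0.0229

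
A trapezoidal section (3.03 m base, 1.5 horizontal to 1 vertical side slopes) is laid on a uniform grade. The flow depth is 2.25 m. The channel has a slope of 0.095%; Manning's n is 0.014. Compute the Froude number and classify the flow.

subcritical

With bottom width b = 3.03 m and side slope z = 1.5: A = (b + zy)y = (3.03 + 1.5×2.25)×2.25 = 14.41 m²; P = b + 2y√(1+z²) = 3.03 + 2×2.25×1.803 = 11.14 m.
Hydraulic radius R = A/P = 14.41/11.14 = 1.293 m.
V = (1/n) R^(2/3) √S = (1/0.014) × 1.293^(2/3) × √0.00095 = 2.613 m/s. Hydraulic depth D_h = A/T = 14.41/9.78 = 1.474 m.
Froude number Fr = V/√(g·D_h) = 2.613/√(9.81×1.474) = 0.687, which is less than 1, so the flow is subcritical.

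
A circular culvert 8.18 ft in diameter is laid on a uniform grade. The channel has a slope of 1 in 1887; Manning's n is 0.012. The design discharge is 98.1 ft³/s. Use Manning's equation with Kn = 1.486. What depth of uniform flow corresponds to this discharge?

y_n = 3.63 ft

Manning's equation rearranged: A R^(2/3) = nQ / (1.486·√S) = 0.012 × 98.1 / (1.486 × √0.0005299) = 34.41.
At y = 4.2 ft: A R^(2/3) = 44.27 — high.
At y = 2.9 ft: A R^(2/3) = 22.81 — low.
At y = 3.63 ft: A R^(2/3) = 34.41 — ≈ 34.41.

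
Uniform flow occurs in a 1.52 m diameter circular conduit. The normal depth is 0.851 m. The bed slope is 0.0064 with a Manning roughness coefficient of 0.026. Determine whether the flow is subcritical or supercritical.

For a circular section of diameter D = 1.52 m at depth y = 0.851 m, the central angle is θ = 2 arccos(1 − 2y/D) = 3.382 rad. Then A = (D²/8)(θ − sin θ) = 1.045 m² and P = Dθ/2 = 2.57 m.
Hydraulic radius R = A/P = 1.045/2.57 = 0.4067 m.
V = (1/n) R^(2/3) √S = (1/0.026) × 0.4067^(2/3) × √0.0064 = 1.689 m/s. Hydraulic depth D_h = A/T = 1.045/1.509 = 0.6927 m.
Froude number Fr = V/√(g·D_h) = 1.689/√(9.81×0.6927) = 0.648, which is less than 1, so the flow is subcritical.

subcritical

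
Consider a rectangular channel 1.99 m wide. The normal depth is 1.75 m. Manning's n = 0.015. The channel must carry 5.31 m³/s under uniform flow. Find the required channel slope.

S = 0.00096

Flow area A = b·y = 1.99 × 1.75 = 3.482 m². Wetted perimeter P = b + 2y = 1.99 + 2×1.75 = 5.49 m.
Hydraulic radius R = A/P = 3.482/5.49 = 0.6343 m.
From Manning's equation, S = [nQ / (1 A R^(2/3))]² = [0.015 × 5.31 / (1 × 3.482 × 0.6343^(2/3))]² = 0.00096.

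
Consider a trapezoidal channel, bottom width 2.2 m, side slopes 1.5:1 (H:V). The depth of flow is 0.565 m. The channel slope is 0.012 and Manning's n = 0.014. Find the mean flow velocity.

With bottom width b = 2.2 m and side slope z = 1.5: A = (b + zy)y = (2.2 + 1.5×0.565)×0.565 = 1.722 m²; P = b + 2y√(1+z²) = 2.2 + 2×0.565×1.803 = 4.237 m.
Hydraulic radius R = A/P = 1.722/4.237 = 0.4064 m.
From Manning's equation, V = (1/n) R^(2/3) S^(1/2) = (1/0.014) × 0.4064^(2/3) × 0.012^(1/2) = 4.29 m/s.

V = 4.29 m/s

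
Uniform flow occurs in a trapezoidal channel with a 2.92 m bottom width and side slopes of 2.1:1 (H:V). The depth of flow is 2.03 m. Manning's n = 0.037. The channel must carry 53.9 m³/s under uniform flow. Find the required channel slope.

With bottom width b = 2.92 m and side slope z = 2.1: A = (b + zy)y = (2.92 + 2.1×2.03)×2.03 = 14.58 m²; P = b + 2y√(1+z²) = 2.92 + 2×2.03×2.326 = 12.36 m.
Hydraulic radius R = A/P = 14.58/12.36 = 1.179 m.
From Manning's equation, S = [nQ / (1 A R^(2/3))]² = [0.037 × 53.9 / (1 × 14.58 × 1.179^(2/3))]² = 0.015.

S = 0.015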